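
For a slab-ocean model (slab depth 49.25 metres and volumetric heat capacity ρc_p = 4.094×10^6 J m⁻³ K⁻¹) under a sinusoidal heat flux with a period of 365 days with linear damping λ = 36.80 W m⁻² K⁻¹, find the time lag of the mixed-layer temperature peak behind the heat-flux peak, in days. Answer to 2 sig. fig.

48 days

Areal heat capacity C = ρc_p × D = 4.094×10^6 × 49.25 = 2.02×10^8 J/(m²·K).
ω = 2π / 3.15×10^7 s = 1.99×10^-7 s⁻¹.
Phase lag φ = arctan(Cω/λ) = arctan(40.2/36.80) = 0.829 rad.
Time lag = φ / ω = 0.829 / 1.99×10^-7 = 4.16×10^6 s = 48.2 days.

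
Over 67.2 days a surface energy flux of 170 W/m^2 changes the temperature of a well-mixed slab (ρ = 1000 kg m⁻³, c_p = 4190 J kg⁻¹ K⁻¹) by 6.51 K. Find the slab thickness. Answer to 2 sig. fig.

Heat input Q = F Δt = 170 × 5.81×10^6 s = 9.87×10^8 J/m².
Required areal heat capacity C = Q / ΔT = 1.52×10^8 J/(m²·K).
Depth D = C / (ρ c_p) = 1.52×10^8 / (1000 × 4190) = 36.2 m.

36 m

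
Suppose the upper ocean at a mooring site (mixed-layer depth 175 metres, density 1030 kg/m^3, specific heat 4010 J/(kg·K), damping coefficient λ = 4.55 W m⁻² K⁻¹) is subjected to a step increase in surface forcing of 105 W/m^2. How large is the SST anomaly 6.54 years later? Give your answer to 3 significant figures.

Areal heat capacity C = ρ c_p D = 1030 × 4010 × 175 = 7.23×10^8 J m⁻² K⁻¹.
τ = C / λ = 7.23×10^8 / 4.55 = 1.59×10^8 s.
Equilibrium anomaly ΔT_eq = F / λ = 105 / 4.55 = 23.1 K.
t = 6.54 years = 2.06×10^8 s, so t/τ = 1.30.
ΔT(t) = ΔT_eq (1 − e^(−t/τ)) = 23.1 × (1 − e^−1.30) = 16.8 K.

16.8 K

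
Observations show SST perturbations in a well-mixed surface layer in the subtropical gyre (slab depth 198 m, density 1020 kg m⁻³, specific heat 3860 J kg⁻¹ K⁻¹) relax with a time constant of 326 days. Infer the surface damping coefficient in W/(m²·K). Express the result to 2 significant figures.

28

Areal heat capacity C = ρ c_p D = 1020 × 3860 × 198 = 7.80×10^8 J/(m²·K).
τ = 326 days = 2.82×10^7 s.
λ = C / τ = 7.80×10^8 / 2.82×10^7 = 27.7 W/(m²·K).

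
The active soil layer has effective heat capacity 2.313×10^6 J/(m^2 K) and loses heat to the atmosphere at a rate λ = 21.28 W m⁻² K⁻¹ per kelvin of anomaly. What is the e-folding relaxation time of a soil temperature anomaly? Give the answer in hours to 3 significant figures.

30.2 hours

Areal heat capacity C = 2.313×10^6 J/(m^2 K) (given).
Relaxation time τ = C / λ = 2.31×10^6 / 21.28 = 1.09×10^5 s.
In hours: 1.09×10^5 s / (3600 s/hour) = 30.2 hours.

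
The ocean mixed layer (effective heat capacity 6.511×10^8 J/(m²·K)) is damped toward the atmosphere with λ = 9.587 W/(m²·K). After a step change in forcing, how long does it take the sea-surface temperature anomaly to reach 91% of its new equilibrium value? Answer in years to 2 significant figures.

Areal heat capacity C = 6.511×10^8 J/(m²·K) (given).
τ = C / λ = 6.51×10^8 / 9.587 = 6.79×10^7 s.
Fraction reached: 1 − e^(−t/τ) = 0.91 ⇒ t = −τ ln(1 − 0.91) = τ × 2.41.
t = 1.64×10^8 s = 5.18 years.

5.2 years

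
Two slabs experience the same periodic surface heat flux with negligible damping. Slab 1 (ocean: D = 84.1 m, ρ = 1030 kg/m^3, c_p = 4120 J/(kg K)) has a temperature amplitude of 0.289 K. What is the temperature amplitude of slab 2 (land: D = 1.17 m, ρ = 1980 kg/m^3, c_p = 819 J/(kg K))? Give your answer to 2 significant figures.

54 K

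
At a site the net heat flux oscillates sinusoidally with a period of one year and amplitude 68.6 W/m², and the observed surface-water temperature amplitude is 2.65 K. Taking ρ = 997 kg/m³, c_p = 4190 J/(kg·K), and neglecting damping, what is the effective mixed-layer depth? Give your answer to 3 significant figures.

ω = 2π / 3.15×10^7 s = 1.99×10^-7 s⁻¹.
Required C = F₀ / (A ω) = 68.6 / (2.65 × 1.99×10^-7) = 1.30×10^8 J/(m²·K).
D = C / (ρ c_p) = 1.30×10^8 / (997 × 4190) = 31.1 m.

31.1 m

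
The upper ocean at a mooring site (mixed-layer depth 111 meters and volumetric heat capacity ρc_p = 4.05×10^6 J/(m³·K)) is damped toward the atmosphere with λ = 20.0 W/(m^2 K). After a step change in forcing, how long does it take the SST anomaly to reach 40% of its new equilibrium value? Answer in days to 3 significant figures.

Areal heat capacity C = ρc_p × D = 4.05×10^6 × 111 = 4.50×10^8 J/(m²·K).
τ = C / λ = 4.50×10^8 / 20.0 = 2.25×10^7 s.
Fraction reached: 1 − e^(−t/τ) = 0.40 ⇒ t = −τ ln(1 − 0.40) = τ × 0.511.
t = 1.15×10^7 s = 133 days.

133 days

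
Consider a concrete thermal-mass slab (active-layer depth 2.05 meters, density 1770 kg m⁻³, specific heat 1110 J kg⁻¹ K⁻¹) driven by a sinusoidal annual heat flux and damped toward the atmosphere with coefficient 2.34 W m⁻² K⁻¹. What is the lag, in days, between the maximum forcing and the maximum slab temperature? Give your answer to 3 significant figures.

Areal heat capacity C = ρ c_p D = 1770 × 1110 × 2.05 = 4.03×10^6 J/(m²·K).
ω = 2π / 3.15×10^7 s = 1.99×10^-7 s⁻¹.
Phase lag φ = arctan(Cω/λ) = arctan(0.802/2.34) = 0.330 rad.
Time lag = φ / ω = 0.330 / 1.99×10^-7 = 1.66×10^6 s = 19.2 days.

19.2 days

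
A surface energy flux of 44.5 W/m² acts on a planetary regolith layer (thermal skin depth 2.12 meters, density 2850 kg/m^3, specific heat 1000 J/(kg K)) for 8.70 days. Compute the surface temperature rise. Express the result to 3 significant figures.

5.54 K

Areal heat capacity C = ρ c_p D = 2850 × 1000 × 2.12 = 6.04×10^6 J/(m²·K).
Net heat input Q = F Δt = 44.5 × (8.70 days × 86400 s/day) = 3.34×10^7 J/m².
ΔT = Q / C = 3.34×10^7 / 6.04×10^6 = 5.54 K.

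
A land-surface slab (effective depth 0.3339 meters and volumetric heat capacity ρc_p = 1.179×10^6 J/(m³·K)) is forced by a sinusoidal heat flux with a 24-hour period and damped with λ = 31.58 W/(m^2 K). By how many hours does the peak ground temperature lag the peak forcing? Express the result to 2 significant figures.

2.8 hours

Areal heat capacity C = ρc_p × D = 1.179×10^6 × 0.3339 = 3.94×10^5 J/(m^2 K).
ω = 2π / 86400 s = 7.27×10^-5 s⁻¹.
Phase lag φ = arctan(Cω/λ) = arctan(28.6/31.58) = 0.736 rad.
Time lag = φ / ω = 0.736 / 7.27×10^-5 = 10100 s = 2.81 hours.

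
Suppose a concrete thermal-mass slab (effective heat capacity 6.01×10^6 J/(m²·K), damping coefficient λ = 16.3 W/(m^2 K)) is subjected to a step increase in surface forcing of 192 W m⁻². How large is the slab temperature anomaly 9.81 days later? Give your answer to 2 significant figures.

11 K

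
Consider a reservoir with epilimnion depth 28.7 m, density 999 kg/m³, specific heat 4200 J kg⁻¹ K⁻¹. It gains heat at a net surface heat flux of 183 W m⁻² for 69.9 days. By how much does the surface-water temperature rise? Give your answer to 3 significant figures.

9.18 K

Areal heat capacity C = ρ c_p D = 999 × 4200 × 28.7 = 1.20×10^8 J m⁻² K⁻¹.
Net heat input Q = F Δt = 183 × (69.9 days × 86400 s/day) = 1.11×10^9 J/m².
ΔT = Q / C = 1.11×10^9 / 1.20×10^8 = 9.18 K.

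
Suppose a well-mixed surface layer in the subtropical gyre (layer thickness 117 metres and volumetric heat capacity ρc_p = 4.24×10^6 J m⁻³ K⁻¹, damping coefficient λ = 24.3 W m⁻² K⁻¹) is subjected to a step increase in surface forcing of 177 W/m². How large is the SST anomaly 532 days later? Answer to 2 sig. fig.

6.5 K

Areal heat capacity C = ρc_p × D = 4.24×10^6 × 117 = 4.96×10^8 J/(m²·K).
τ = C / λ = 4.96×10^8 / 24.3 = 2.04×10^7 s.
Equilibrium anomaly ΔT_eq = F / λ = 177 / 24.3 = 7.28 K.
t = 532 days = 4.60×10^7 s, so t/τ = 2.25.
ΔT(t) = ΔT_eq (1 − e^(−t/τ)) = 7.28 × (1 − e^−2.25) = 6.52 K.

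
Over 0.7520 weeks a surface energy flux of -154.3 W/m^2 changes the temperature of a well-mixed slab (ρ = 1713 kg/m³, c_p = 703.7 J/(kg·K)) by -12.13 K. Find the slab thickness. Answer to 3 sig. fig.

4.80 m

Heat input Q = F Δt = -154.3 × 4.55×10^5 s = -7.02×10^7 J/m².
Required areal heat capacity C = Q / ΔT = 5.79×10^6 J/(m²·K).
Depth D = C / (ρ c_p) = 5.79×10^6 / (1713 × 703.7) = 4.80 m.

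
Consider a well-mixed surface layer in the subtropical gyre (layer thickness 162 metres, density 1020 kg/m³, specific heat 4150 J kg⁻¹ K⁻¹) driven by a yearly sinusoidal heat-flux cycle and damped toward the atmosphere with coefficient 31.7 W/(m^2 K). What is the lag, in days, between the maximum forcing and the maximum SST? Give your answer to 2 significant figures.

Areal heat capacity C = ρ c_p D = 1020 × 4150 × 162 = 6.86×10^8 J m⁻² K⁻¹.
ω = 2π / 3.15×10^7 s = 1.99×10^-7 s⁻¹.
Phase lag φ = arctan(Cω/λ) = arctan(137/31.7) = 1.34 rad.
Time lag = φ / ω = 1.34 / 1.99×10^-7 = 6.74×10^6 s = 78.0 days.

78 days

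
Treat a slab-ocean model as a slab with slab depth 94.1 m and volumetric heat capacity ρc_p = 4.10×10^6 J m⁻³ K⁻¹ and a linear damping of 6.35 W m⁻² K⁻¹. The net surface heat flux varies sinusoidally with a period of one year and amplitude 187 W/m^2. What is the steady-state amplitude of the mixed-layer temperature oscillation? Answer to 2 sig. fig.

Areal heat capacity C = ρc_p × D = 4.10×10^6 × 94.1 = 3.86×10^8 J/(m²·K).
Angular frequency ω = 2π / T = 2π / 3.15×10^7 s = 1.99×10^-7 s⁻¹.
√((Cω)² + λ²) = √((76.9)² + 6.35²) = 77.1 W/(m²·K).
Amplitude A = F₀ / √((Cω)²+λ²) = 187 / 77.1 = 2.42 K.

2.4 K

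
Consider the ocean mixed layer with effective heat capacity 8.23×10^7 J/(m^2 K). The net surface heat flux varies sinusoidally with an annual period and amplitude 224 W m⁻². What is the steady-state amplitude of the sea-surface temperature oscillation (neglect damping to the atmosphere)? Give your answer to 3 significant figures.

13.7 K

Areal heat capacity C = 8.23×10^7 J/(m^2 K) (given).
Angular frequency ω = 2π / T = 2π / 3.15×10^7 s = 1.99×10^-7 s⁻¹.
Cω = 8.23×10^7 × 1.99×10^-7 = 16.4 W/(m²·K).
Amplitude A = F₀ / (Cω) = 224 / 16.4 = 13.7 K.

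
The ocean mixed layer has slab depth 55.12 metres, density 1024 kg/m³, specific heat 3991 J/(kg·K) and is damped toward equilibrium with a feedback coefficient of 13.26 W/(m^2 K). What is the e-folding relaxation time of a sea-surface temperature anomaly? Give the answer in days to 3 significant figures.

197 days

Areal heat capacity C = ρ c_p D = 1024 × 3991 × 55.12 = 2.25×10^8 J/(m²·K).
Relaxation time τ = C / λ = 2.25×10^8 / 13.26 = 1.70×10^7 s.
In days: 1.70×10^7 s / (86400 s/day) = 197 days.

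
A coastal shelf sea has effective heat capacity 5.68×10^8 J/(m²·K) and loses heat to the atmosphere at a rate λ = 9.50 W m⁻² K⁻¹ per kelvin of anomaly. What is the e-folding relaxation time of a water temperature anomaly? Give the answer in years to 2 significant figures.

Areal heat capacity C = 5.68×10^8 J/(m²·K) (given).
Relaxation time τ = C / λ = 5.68×10^8 / 9.50 = 5.98×10^7 s.
In years: 5.98×10^7 s / (3.156×10^7 s/year) = 1.89 years.

1.9 years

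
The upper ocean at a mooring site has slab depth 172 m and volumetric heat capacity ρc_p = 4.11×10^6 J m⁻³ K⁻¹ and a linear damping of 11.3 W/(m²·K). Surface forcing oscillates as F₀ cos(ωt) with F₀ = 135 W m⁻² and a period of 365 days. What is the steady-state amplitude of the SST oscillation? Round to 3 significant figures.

0.955 K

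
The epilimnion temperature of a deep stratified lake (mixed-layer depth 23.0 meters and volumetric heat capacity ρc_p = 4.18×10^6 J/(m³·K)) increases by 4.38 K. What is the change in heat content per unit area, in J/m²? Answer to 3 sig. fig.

Areal heat capacity C = ρc_p × D = 4.18×10^6 × 23.0 = 9.61×10^7 J/(m²·K).
ΔQ = C ΔT = 9.61×10^7 × 4.38 = 4.21×10^8 J/m².

4.21×10^8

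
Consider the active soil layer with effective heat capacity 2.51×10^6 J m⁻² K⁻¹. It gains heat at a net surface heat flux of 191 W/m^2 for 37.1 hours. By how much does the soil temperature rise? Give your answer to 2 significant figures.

10 K

Areal heat capacity C = 2.51×10^6 J m⁻² K⁻¹ (given).
Net heat input Q = F Δt = 191 × (37.1 hours × 3600 s/hour) = 2.55×10^7 J/m².
ΔT = Q / C = 2.55×10^7 / 2.51×10^6 = 10.2 K.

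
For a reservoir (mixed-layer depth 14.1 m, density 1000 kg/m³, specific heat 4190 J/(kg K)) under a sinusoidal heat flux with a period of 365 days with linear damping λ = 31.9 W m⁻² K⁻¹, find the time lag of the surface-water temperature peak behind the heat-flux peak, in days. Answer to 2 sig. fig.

Areal heat capacity C = ρ c_p D = 1000 × 4190 × 14.1 = 5.91×10^7 J m⁻² K⁻¹.
ω = 2π / 3.15×10^7 s = 1.99×10^-7 s⁻¹.
Phase lag φ = arctan(Cω/λ) = arctan(11.8/31.9) = 0.353 rad.
Time lag = φ / ω = 0.353 / 1.99×10^-7 = 1.77×10^6 s = 20.5 days.

21 days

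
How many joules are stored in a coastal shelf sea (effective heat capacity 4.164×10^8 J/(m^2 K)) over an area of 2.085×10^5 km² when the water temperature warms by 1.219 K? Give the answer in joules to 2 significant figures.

Areal heat capacity C = 4.164×10^8 J/(m^2 K) (given).
Heat per unit area: q = C ΔT = 4.16×10^8 × 1.219 = 5.08×10^8 J/m².
Total heat: Q = q × A = 5.08×10^8 × (2.085×10^5 × 10⁶ m²) = 1.06×10^20 J.

1.1×10^20 J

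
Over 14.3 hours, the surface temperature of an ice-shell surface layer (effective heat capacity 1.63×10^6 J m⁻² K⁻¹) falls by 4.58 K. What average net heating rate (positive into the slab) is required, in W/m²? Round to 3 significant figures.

-145

Areal heat capacity C = 1.63×10^6 J m⁻² K⁻¹ (given).
Required heat per unit area: Q = C ΔT = 1.63×10^6 × -4.58 = -7.47×10^6 J/m².
Flux F = Q / Δt = -7.47×10^6 / 51500 s = -145 W/m².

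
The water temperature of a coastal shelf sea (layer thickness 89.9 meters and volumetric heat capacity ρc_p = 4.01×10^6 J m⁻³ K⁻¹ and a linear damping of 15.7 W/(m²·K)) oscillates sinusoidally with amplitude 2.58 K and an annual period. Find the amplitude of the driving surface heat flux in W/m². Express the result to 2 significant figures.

190

Areal heat capacity C = ρc_p × D = 4.01×10^6 × 89.9 = 3.60×10^8 J/(m^2 K).
ω = 2π / 3.15×10^7 s = 1.99×10^-7 s⁻¹.
√((Cω)² + λ²) = √((71.8)² + 15.7²) = 73.5 W/(m²·K).
F₀ = A × √((Cω)²+λ²) = 2.58 × 73.5 = 190 W/m².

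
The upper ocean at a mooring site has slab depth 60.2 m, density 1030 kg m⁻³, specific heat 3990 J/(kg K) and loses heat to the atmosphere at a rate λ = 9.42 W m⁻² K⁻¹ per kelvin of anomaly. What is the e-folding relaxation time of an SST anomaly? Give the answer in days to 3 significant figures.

Areal heat capacity C = ρ c_p D = 1030 × 3990 × 60.2 = 2.47×10^8 J/(m^2 K).
Relaxation time τ = C / λ = 2.47×10^8 / 9.42 = 2.63×10^7 s.
In days: 2.63×10^7 s / (86400 s/day) = 304 days.

304 days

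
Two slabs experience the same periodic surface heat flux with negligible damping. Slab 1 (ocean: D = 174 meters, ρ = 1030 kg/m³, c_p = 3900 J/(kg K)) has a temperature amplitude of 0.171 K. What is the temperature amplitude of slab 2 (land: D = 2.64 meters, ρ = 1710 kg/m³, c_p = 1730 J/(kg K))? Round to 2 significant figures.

C_ocean = 6.99×10^8 J/(m²·K); C_land = 7.81×10^6 J/(m²·K).
A ∝ 1/C ⇒ A_land = A_ocean × C_ocean/C_land = 0.171 × 89.5 = 15.3 K.

15 K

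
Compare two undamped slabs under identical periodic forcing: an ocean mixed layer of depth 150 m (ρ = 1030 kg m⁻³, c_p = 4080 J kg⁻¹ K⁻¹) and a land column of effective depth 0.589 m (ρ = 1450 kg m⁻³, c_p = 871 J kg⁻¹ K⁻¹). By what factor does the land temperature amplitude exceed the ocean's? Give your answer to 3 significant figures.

C_ocean = 1030 × 4080 × 150 = 6.30×10^8 J/(m²·K).
C_land = 1450 × 871 × 0.589 = 7.44×10^5 J/(m²·K).
Undamped amplitude ∝ 1/C, so A_land/A_ocean = C_ocean/C_land = 847.

847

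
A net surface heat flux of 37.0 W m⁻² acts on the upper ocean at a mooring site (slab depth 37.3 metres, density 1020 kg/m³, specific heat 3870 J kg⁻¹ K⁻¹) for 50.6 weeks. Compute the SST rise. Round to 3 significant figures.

Areal heat capacity C = ρ c_p D = 1020 × 3870 × 37.3 = 1.47×10^8 J/(m²·K).
Net heat input Q = F Δt = 37.0 × (50.6 weeks × 6.048×10^5 s/week) = 1.13×10^9 J/m².
ΔT = Q / C = 1.13×10^9 / 1.47×10^8 = 7.69 K.

7.69 K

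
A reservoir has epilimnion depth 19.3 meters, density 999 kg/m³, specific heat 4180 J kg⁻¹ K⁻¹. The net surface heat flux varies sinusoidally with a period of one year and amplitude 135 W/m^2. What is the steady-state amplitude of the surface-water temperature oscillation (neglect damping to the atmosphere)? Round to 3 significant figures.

Areal heat capacity C = ρ c_p D = 999 × 4180 × 19.3 = 8.06×10^7 J m⁻² K⁻¹.
Angular frequency ω = 2π / T = 2π / 3.15×10^7 s = 1.99×10^-7 s⁻¹.
Cω = 8.06×10^7 × 1.99×10^-7 = 16.1 W/(m²·K).
Amplitude A = F₀ / (Cω) = 135 / 16.1 = 8.41 K.

8.41 K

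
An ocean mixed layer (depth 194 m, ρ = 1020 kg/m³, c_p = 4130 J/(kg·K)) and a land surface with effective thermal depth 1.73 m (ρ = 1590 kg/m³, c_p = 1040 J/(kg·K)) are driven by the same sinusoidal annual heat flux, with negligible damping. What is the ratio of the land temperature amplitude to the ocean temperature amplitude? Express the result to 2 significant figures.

290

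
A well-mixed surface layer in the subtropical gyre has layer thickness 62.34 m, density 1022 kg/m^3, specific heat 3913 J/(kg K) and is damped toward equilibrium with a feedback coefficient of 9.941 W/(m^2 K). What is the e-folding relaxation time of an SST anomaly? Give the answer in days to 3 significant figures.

290 days

Areal heat capacity C = ρ c_p D = 1022 × 3913 × 62.34 = 2.49×10^8 J/(m²·K).
Relaxation time τ = C / λ = 2.49×10^8 / 9.941 = 2.51×10^7 s.
In days: 2.51×10^7 s / (86400 s/day) = 290 days.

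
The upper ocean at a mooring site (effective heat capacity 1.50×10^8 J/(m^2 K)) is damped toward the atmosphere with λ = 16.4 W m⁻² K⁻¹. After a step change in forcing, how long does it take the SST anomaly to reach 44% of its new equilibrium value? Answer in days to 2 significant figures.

Areal heat capacity C = 1.50×10^8 J/(m^2 K) (given).
τ = C / λ = 1.50×10^8 / 16.4 = 9.15×10^6 s.
Fraction reached: 1 − e^(−t/τ) = 0.44 ⇒ t = −τ ln(1 − 0.44) = τ × 0.580.
t = 5.30×10^6 s = 61.4 days.

61 days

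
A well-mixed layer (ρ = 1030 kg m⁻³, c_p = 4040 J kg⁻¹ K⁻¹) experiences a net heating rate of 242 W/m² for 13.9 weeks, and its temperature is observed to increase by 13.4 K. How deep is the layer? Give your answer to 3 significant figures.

36.5 m

Heat input Q = F Δt = 242 × 8.41×10^6 s = 2.03×10^9 J/m².
Required areal heat capacity C = Q / ΔT = 1.52×10^8 J/(m²·K).
Depth D = C / (ρ c_p) = 1.52×10^8 / (1030 × 4040) = 36.5 m.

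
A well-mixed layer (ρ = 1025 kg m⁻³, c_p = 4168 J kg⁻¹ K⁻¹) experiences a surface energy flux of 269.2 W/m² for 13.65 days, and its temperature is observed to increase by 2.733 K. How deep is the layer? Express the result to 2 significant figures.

27 m

Heat input Q = F Δt = 269.2 × 1.18×10^6 s = 3.17×10^8 J/m².
Required areal heat capacity C = Q / ΔT = 1.16×10^8 J/(m²·K).
Depth D = C / (ρ c_p) = 1.16×10^8 / (1025 × 4168) = 27.2 m.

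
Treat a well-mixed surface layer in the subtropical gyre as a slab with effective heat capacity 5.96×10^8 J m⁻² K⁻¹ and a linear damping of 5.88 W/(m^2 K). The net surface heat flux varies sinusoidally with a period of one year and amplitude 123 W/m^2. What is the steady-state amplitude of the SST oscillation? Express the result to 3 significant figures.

1.03 K

Areal heat capacity C = 5.96×10^8 J m⁻² K⁻¹ (given).
Angular frequency ω = 2π / T = 2π / 3.15×10^7 s = 1.99×10^-7 s⁻¹.
√((Cω)² + λ²) = √((119)² + 5.88²) = 119 W/(m²·K).
Amplitude A = F₀ / √((Cω)²+λ²) = 123 / 119 = 1.03 K.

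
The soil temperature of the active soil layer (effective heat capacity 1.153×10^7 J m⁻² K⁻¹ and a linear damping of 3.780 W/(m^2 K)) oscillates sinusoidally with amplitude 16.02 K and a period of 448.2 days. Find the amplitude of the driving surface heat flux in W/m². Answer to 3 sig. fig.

Areal heat capacity C = 1.153×10^7 J m⁻² K⁻¹ (given).
ω = 2π / 3.87×10^7 s = 1.62×10^-7 s⁻¹.
√((Cω)² + λ²) = √((1.87)² + 3.780²) = 4.22 W/(m²·K).
F₀ = A × √((Cω)²+λ²) = 16.02 × 4.22 = 67.6 W/m².

67.6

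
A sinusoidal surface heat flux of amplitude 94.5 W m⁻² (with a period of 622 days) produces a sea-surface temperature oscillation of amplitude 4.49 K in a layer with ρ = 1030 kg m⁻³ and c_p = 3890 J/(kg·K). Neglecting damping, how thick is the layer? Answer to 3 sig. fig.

44.9 m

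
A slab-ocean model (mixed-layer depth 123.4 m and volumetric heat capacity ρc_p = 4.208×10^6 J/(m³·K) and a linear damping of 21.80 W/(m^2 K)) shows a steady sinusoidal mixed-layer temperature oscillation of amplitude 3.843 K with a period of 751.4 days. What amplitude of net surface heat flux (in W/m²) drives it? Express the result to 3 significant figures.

211

Areal heat capacity C = ρc_p × D = 4.208×10^6 × 123.4 = 5.19×10^8 J/(m^2 K).
ω = 2π / 6.49×10^7 s = 9.68×10^-8 s⁻¹.
√((Cω)² + λ²) = √((50.3)² + 21.80²) = 54.8 W/(m²·K).
F₀ = A × √((Cω)²+λ²) = 3.843 × 54.8 = 211 W/m².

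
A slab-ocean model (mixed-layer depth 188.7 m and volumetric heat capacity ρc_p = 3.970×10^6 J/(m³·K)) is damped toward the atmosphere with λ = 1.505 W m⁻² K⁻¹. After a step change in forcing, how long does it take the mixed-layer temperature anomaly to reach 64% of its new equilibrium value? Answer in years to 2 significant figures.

16 years

Areal heat capacity C = ρc_p × D = 3.970×10^6 × 188.7 = 7.49×10^8 J m⁻² K⁻¹.
τ = C / λ = 7.49×10^8 / 1.505 = 4.98×10^8 s.
Fraction reached: 1 − e^(−t/τ) = 0.64 ⇒ t = −τ ln(1 − 0.64) = τ × 1.02.
t = 5.09×10^8 s = 16.1 years.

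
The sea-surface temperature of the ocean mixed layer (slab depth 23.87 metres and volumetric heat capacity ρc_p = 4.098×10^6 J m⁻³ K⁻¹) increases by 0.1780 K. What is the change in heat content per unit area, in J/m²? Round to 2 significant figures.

1.7×10^7

Areal heat capacity C = ρc_p × D = 4.098×10^6 × 23.87 = 9.78×10^7 J/(m^2 K).
ΔQ = C ΔT = 9.78×10^7 × 0.1780 = 1.74×10^7 J/m².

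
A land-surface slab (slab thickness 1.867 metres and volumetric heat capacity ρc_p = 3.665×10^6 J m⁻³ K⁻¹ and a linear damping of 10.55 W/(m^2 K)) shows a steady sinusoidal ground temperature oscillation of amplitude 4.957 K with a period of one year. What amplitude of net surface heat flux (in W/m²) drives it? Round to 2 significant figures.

53

Areal heat capacity C = ρc_p × D = 3.665×10^6 × 1.867 = 6.84×10^6 J m⁻² K⁻¹.
ω = 2π / 3.15×10^7 s = 1.99×10^-7 s⁻¹.
√((Cω)² + λ²) = √((1.36)² + 10.55²) = 10.6 W/(m²·K).
F₀ = A × √((Cω)²+λ²) = 4.957 × 10.6 = 52.7 W/m².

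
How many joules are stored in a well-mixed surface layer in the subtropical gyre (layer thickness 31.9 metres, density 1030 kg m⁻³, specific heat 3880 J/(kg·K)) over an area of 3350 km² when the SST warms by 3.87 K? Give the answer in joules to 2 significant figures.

Areal heat capacity C = ρ c_p D = 1030 × 3880 × 31.9 = 1.27×10^8 J/(m²·K).
Heat per unit area: q = C ΔT = 1.27×10^8 × 3.87 = 4.93×10^8 J/m².
Total heat: Q = q × A = 4.93×10^8 × (3350 × 10⁶ m²) = 1.65×10^18 J.

1.7×10^18 J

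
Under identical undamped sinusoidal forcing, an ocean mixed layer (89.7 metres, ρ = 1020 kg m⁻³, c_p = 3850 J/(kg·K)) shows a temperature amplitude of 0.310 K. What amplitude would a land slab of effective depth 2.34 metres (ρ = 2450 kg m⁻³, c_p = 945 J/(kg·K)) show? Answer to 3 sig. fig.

C_ocean = 3.52×10^8 J/(m²·K); C_land = 5.42×10^6 J/(m²·K).
A ∝ 1/C ⇒ A_land = A_ocean × C_ocean/C_land = 0.310 × 65.0 = 20.2 K.

20.2 K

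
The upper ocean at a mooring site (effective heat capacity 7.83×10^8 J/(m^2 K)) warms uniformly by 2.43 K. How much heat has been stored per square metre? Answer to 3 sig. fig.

1.90×10^9

Areal heat capacity C = 7.83×10^8 J/(m^2 K) (given).
ΔQ = C ΔT = 7.83×10^8 × 2.43 = 1.90×10^9 J/m².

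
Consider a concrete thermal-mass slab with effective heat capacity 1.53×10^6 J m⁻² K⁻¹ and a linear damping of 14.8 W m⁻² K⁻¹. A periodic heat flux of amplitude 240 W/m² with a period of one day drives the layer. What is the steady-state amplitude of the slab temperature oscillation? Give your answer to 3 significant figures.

Areal heat capacity C = 1.53×10^6 J m⁻² K⁻¹ (given).
Angular frequency ω = 2π / T = 2π / 86400 s = 7.27×10^-5 s⁻¹.
√((Cω)² + λ²) = √((111)² + 14.8²) = 112 W/(m²·K).
Amplitude A = F₀ / √((Cω)²+λ²) = 240 / 112 = 2.14 K.

2.14 K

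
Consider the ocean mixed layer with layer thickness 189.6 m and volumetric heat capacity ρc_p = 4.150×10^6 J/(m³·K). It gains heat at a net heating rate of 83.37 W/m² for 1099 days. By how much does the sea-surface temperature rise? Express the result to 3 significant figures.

10.1 K

Areal heat capacity C = ρc_p × D = 4.150×10^6 × 189.6 = 7.87×10^8 J/(m²·K).
Net heat input Q = F Δt = 83.37 × (1099 days × 86400 s/day) = 7.92×10^9 J/m².
ΔT = Q / C = 7.92×10^9 / 7.87×10^8 = 10.1 K.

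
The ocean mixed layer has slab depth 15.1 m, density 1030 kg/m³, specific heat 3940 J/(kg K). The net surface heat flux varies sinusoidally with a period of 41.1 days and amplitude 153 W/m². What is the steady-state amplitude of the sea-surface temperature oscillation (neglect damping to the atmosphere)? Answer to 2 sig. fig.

Areal heat capacity C = ρ c_p D = 1030 × 3940 × 15.1 = 6.13×10^7 J m⁻² K⁻¹.
Angular frequency ω = 2π / T = 2π / 3.55×10^6 s = 1.77×10^-6 s⁻¹.
Cω = 6.13×10^7 × 1.77×10^-6 = 108 W/(m²·K).
Amplitude A = F₀ / (Cω) = 153 / 108 = 1.41 K.

1.4 K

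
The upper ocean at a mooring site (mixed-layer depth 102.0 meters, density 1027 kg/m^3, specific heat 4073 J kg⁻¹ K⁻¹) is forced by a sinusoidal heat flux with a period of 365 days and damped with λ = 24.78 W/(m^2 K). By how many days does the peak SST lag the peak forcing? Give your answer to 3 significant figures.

Areal heat capacity C = ρ c_p D = 1027 × 4073 × 102.0 = 4.27×10^8 J/(m²·K).
ω = 2π / 3.15×10^7 s = 1.99×10^-7 s⁻¹.
Phase lag φ = arctan(Cω/λ) = arctan(85.0/24.78) = 1.29 rad.
Time lag = φ / ω = 1.29 / 1.99×10^-7 = 6.46×10^6 s = 74.8 days.

74.8 days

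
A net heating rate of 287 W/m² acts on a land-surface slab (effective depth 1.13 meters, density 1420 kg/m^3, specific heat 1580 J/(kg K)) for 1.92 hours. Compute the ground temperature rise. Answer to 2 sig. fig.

Areal heat capacity C = ρ c_p D = 1420 × 1580 × 1.13 = 2.54×10^6 J/(m²·K).
Net heat input Q = F Δt = 287 × (1.92 hours × 3600 s/hour) = 1.98×10^6 J/m².
ΔT = Q / C = 1.98×10^6 / 2.54×10^6 = 0.782 K.

0.78 K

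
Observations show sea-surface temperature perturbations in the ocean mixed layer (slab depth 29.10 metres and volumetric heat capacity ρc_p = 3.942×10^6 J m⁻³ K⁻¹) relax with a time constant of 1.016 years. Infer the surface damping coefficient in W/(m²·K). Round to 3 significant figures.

Areal heat capacity C = ρc_p × D = 3.942×10^6 × 29.10 = 1.15×10^8 J m⁻² K⁻¹.
τ = 1.016 years = 3.21×10^7 s.
λ = C / τ = 1.15×10^8 / 3.21×10^7 = 3.58 W/(m²·K).

3.58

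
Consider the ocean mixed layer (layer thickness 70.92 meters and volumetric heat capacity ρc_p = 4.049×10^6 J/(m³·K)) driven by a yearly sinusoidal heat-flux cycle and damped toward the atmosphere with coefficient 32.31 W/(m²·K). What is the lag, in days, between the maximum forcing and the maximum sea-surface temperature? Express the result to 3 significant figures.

61.4 days

Areal heat capacity C = ρc_p × D = 4.049×10^6 × 70.92 = 2.87×10^8 J m⁻² K⁻¹.
ω = 2π / 3.15×10^7 s = 1.99×10^-7 s⁻¹.
Phase lag φ = arctan(Cω/λ) = arctan(57.2/32.31) = 1.06 rad.
Time lag = φ / ω = 1.06 / 1.99×10^-7 = 5.30×10^6 s = 61.4 days.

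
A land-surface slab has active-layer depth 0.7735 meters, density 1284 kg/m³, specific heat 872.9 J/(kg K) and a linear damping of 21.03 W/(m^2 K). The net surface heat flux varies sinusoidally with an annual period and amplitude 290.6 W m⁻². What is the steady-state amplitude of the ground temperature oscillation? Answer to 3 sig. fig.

Areal heat capacity C = ρ c_p D = 1284 × 872.9 × 0.7735 = 8.67×10^5 J/(m²·K).
Angular frequency ω = 2π / T = 2π / 3.15×10^7 s = 1.99×10^-7 s⁻¹.
√((Cω)² + λ²) = √((0.173)² + 21.03²) = 21.0 W/(m²·K).
Amplitude A = F₀ / √((Cω)²+λ²) = 290.6 / 21.0 = 13.8 K.

13.8 K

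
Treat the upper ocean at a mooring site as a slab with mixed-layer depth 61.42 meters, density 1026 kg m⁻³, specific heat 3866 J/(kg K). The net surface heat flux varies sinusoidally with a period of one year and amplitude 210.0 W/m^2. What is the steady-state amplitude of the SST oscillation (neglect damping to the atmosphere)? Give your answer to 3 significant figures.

4.33 K

Areal heat capacity C = ρ c_p D = 1026 × 3866 × 61.42 = 2.44×10^8 J/(m²·K).
Angular frequency ω = 2π / T = 2π / 3.15×10^7 s = 1.99×10^-7 s⁻¹.
Cω = 2.44×10^8 × 1.99×10^-7 = 48.5 W/(m²·K).
Amplitude A = F₀ / (Cω) = 210.0 / 48.5 = 4.33 K.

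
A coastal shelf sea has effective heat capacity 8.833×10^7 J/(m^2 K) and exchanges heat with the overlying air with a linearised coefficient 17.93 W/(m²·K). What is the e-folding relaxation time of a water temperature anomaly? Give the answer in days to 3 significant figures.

57.0 days

Areal heat capacity C = 8.833×10^7 J/(m^2 K) (given).
Relaxation time τ = C / λ = 8.83×10^7 / 17.93 = 4.93×10^6 s.
In days: 4.93×10^6 s / (86400 s/day) = 57.0 days.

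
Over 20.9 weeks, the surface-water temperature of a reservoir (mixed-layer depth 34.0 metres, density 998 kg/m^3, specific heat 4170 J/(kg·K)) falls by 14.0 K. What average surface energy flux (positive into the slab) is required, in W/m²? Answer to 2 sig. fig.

-160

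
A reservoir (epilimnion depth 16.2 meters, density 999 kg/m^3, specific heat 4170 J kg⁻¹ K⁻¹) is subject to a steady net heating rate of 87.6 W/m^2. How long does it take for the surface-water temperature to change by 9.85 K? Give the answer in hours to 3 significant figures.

2110 hours

Areal heat capacity C = ρ c_p D = 999 × 4170 × 16.2 = 6.75×10^7 J m⁻² K⁻¹.
Time required: Δt = C ΔT / F = 6.75×10^7 × 9.85 / 87.6 = 7.59×10^6 s.
In hours: 7.59×10^6 s / (3600 s/hour) = 2110 hours.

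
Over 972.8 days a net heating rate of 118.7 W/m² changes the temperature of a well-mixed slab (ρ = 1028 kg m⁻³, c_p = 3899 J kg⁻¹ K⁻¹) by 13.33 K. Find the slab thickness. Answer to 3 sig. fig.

Heat input Q = F Δt = 118.7 × 8.40×10^7 s = 9.98×10^9 J/m².
Required areal heat capacity C = Q / ΔT = 7.48×10^8 J/(m²·K).
Depth D = C / (ρ c_p) = 7.48×10^8 / (1028 × 3899) = 187 m.

187 m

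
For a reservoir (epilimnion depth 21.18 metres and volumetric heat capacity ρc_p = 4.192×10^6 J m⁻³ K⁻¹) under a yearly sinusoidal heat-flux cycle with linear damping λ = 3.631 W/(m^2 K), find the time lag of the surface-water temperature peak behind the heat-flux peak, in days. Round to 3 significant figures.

Areal heat capacity C = ρc_p × D = 4.192×10^6 × 21.18 = 8.88×10^7 J/(m^2 K).
ω = 2π / 3.15×10^7 s = 1.99×10^-7 s⁻¹.
Phase lag φ = arctan(Cω/λ) = arctan(17.7/3.631) = 1.37 rad.
Time lag = φ / ω = 1.37 / 1.99×10^-7 = 6.87×10^6 s = 79.5 days.

79.5 days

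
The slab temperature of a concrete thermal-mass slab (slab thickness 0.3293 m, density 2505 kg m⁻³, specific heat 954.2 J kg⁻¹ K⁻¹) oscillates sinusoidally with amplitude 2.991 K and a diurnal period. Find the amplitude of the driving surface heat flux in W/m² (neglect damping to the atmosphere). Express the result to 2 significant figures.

Areal heat capacity C = ρ c_p D = 2505 × 954.2 × 0.3293 = 7.87×10^5 J m⁻² K⁻¹.
ω = 2π / 86400 s = 7.27×10^-5 s⁻¹.
Cω = 7.87×10^5 × 7.27×10^-5 = 57.2 W/(m²·K).
F₀ = A × Cω = 2.991 × 57.2 = 171 W/m².

170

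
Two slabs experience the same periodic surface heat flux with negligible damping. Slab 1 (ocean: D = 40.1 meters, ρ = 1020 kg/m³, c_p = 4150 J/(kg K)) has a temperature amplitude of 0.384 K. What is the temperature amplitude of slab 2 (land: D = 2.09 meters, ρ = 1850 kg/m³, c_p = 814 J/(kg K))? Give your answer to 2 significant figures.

21 K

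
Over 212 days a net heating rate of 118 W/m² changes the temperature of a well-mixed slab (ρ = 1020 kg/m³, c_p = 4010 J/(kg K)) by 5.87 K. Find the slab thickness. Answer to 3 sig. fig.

90.0 m

Heat input Q = F Δt = 118 × 1.83×10^7 s = 2.16×10^9 J/m².
Required areal heat capacity C = Q / ΔT = 3.68×10^8 J/(m²·K).
Depth D = C / (ρ c_p) = 3.68×10^8 / (1020 × 4010) = 90.0 m.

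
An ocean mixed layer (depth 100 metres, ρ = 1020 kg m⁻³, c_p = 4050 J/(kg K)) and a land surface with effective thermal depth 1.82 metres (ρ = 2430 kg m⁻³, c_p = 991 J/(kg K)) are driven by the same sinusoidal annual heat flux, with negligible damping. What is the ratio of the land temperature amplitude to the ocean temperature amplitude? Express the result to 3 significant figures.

C_ocean = 1020 × 4050 × 100 = 4.13×10^8 J/(m²·K).
C_land = 2430 × 991 × 1.82 = 4.38×10^6 J/(m²·K).
Undamped amplitude ∝ 1/C, so A_land/A_ocean = C_ocean/C_land = 94.3.

94.3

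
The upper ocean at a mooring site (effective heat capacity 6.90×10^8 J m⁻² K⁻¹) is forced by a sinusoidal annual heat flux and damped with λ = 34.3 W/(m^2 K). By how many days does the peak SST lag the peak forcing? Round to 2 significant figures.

77 days

Areal heat capacity C = 6.90×10^8 J m⁻² K⁻¹ (given).
ω = 2π / 3.15×10^7 s = 1.99×10^-7 s⁻¹.
Phase lag φ = arctan(Cω/λ) = arctan(137/34.3) = 1.33 rad.
Time lag = φ / ω = 1.33 / 1.99×10^-7 = 6.66×10^6 s = 77.0 days.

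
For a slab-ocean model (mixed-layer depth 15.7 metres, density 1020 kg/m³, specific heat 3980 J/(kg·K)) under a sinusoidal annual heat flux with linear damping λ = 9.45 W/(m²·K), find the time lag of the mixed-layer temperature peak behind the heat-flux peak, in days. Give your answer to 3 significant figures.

Areal heat capacity C = ρ c_p D = 1020 × 3980 × 15.7 = 6.37×10^7 J/(m²·K).
ω = 2π / 3.15×10^7 s = 1.99×10^-7 s⁻¹.
Phase lag φ = arctan(Cω/λ) = arctan(12.7/9.45) = 0.931 rad.
Time lag = φ / ω = 0.931 / 1.99×10^-7 = 4.67×10^6 s = 54.1 days.

54.1 days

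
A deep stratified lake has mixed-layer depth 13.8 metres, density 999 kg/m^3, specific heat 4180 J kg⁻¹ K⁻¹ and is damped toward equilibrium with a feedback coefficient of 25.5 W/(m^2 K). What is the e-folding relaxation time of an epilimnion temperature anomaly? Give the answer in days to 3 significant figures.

Areal heat capacity C = ρ c_p D = 999 × 4180 × 13.8 = 5.76×10^7 J/(m²·K).
Relaxation time τ = C / λ = 5.76×10^7 / 25.5 = 2.26×10^6 s.
In days: 2.26×10^6 s / (86400 s/day) = 26.2 days.

26.2 days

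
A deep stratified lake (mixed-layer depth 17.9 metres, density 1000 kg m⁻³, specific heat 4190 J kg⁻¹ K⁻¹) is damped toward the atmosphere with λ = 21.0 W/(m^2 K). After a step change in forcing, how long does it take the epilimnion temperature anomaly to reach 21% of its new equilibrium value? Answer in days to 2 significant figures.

9.7 days

Areal heat capacity C = ρ c_p D = 1000 × 4190 × 17.9 = 7.50×10^7 J/(m²·K).
τ = C / λ = 7.50×10^7 / 21.0 = 3.57×10^6 s.
Fraction reached: 1 − e^(−t/τ) = 0.21 ⇒ t = −τ ln(1 − 0.21) = τ × 0.236.
t = 8.42×10^5 s = 9.74 days.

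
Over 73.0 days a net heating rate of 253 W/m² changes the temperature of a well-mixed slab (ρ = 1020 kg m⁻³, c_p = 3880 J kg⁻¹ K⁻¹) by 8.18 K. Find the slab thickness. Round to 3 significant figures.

Heat input Q = F Δt = 253 × 6.31×10^6 s = 1.60×10^9 J/m².
Required areal heat capacity C = Q / ΔT = 1.95×10^8 J/(m²·K).
Depth D = C / (ρ c_p) = 1.95×10^8 / (1020 × 3880) = 49.3 m.

49.3 m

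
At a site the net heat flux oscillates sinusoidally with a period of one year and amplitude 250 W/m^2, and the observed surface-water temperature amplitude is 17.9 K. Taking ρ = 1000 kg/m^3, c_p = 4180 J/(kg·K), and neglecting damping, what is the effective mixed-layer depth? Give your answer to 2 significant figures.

17 m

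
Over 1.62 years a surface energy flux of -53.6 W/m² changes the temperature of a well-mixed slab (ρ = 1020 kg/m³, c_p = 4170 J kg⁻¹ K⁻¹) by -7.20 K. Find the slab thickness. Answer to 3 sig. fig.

89.5 m

Heat input Q = F Δt = -53.6 × 5.11×10^7 s = -2.74×10^9 J/m².
Required areal heat capacity C = Q / ΔT = 3.81×10^8 J/(m²·K).
Depth D = C / (ρ c_p) = 3.81×10^8 / (1020 × 4170) = 89.5 m.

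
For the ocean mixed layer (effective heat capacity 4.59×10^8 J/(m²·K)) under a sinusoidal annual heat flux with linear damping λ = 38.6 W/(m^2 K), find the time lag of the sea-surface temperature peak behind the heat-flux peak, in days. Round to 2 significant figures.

Areal heat capacity C = 4.59×10^8 J/(m²·K) (given).
ω = 2π / 3.15×10^7 s = 1.99×10^-7 s⁻¹.
Phase lag φ = arctan(Cω/λ) = arctan(91.5/38.6) = 1.17 rad.
Time lag = φ / ω = 1.17 / 1.99×10^-7 = 5.88×10^6 s = 68.0 days.

68 days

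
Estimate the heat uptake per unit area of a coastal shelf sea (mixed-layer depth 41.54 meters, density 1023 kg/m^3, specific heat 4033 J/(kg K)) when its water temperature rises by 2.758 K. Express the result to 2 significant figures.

4.7×10^8

Areal heat capacity C = ρ c_p D = 1023 × 4033 × 41.54 = 1.71×10^8 J/(m^2 K).
ΔQ = C ΔT = 1.71×10^8 × 2.758 = 4.73×10^8 J/m².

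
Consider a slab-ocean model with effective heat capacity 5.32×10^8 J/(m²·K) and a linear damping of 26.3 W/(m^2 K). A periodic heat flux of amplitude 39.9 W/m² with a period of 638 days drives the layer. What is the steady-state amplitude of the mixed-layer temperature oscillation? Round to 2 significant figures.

0.60 K

Areal heat capacity C = 5.32×10^8 J/(m²·K) (given).
Angular frequency ω = 2π / T = 2π / 5.51×10^7 s = 1.14×10^-7 s⁻¹.
√((Cω)² + λ²) = √((60.6)² + 26.3²) = 66.1 W/(m²·K).
Amplitude A = F₀ / √((Cω)²+λ²) = 39.9 / 66.1 = 0.604 K.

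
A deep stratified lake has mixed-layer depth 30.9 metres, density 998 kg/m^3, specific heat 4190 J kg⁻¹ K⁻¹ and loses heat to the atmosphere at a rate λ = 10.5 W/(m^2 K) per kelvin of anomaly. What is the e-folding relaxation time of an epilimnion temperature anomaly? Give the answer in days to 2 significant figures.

Areal heat capacity C = ρ c_p D = 998 × 4190 × 30.9 = 1.29×10^8 J m⁻² K⁻¹.
Relaxation time τ = C / λ = 1.29×10^8 / 10.5 = 1.23×10^7 s.
In days: 1.23×10^7 s / (86400 s/day) = 142 days.

140 days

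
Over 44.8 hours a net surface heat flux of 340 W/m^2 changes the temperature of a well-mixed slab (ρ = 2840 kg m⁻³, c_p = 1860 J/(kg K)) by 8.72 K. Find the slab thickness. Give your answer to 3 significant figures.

Heat input Q = F Δt = 340 × 1.61×10^5 s = 5.48×10^7 J/m².
Required areal heat capacity C = Q / ΔT = 6.29×10^6 J/(m²·K).
Depth D = C / (ρ c_p) = 6.29×10^6 / (2840 × 1860) = 1.19 m.

1.19 m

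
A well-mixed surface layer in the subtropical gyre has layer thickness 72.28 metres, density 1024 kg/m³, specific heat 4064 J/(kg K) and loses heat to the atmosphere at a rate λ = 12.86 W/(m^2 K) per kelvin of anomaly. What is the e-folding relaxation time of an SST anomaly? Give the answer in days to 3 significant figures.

271 days

Areal heat capacity C = ρ c_p D = 1024 × 4064 × 72.28 = 3.01×10^8 J/(m²·K).
Relaxation time τ = C / λ = 3.01×10^8 / 12.86 = 2.34×10^7 s.
In days: 2.34×10^7 s / (86400 s/day) = 271 days.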